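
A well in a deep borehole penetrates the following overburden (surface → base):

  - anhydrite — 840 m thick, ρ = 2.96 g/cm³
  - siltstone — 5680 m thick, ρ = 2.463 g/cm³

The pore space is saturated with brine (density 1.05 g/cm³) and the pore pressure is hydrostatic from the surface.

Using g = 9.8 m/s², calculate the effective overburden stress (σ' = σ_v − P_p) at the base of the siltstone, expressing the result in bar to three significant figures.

Overburden (lithostatic) stress σ_v:
anhydrite: 2960 kg/m³ × 9.8 m/s² × 840 m = 2.437×10^7 Pa = 24.37 MPa
siltstone: 2463 kg/m³ × 9.8 m/s² × 5680 m = 1.371×10^8 Pa = 137.1 MPa
Total = 24.37 + 137.1 = 161.47 MPa
Pore pressure P_p = 1050 kg/m³ × 9.8 m/s² × 6520 m = 6.709×10^7 Pa = 67.09 MPa
Effective stress σ' = σ_v − P_p = 161.5 − 67.09 = 94.376 MPa = 943.76 bar

944 bar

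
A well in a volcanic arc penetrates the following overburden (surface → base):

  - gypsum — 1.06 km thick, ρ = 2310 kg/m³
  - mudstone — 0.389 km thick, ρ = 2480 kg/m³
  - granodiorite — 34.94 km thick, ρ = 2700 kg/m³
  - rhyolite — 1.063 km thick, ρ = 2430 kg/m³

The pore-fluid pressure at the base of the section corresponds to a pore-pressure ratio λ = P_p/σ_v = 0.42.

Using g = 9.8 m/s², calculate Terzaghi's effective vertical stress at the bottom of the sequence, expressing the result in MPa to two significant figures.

Overburden (lithostatic) stress σ_v:
gypsum: 2310 kg/m³ × 9.8 m/s² × 1060 m = 2.400×10^7 Pa = 24.00 MPa
mudstone: 2480 kg/m³ × 9.8 m/s² × 389 m = 9.454×10^6 Pa = 9.454 MPa
granodiorite: 2700 kg/m³ × 9.8 m/s² × 34940 m = 9.245×10^8 Pa = 924.5 MPa
rhyolite: 2430 kg/m³ × 9.8 m/s² × 1063 m = 2.531×10^7 Pa = 25.31 MPa
Total = 24.00 + 9.454 + 924.5 + 25.31 = 983.28 MPa
Pore pressure P_p = λ·σ_v = 0.42 × 983.3 MPa = 413.0 MPa
Effective stress σ' = σ_v − P_p = 983.3 − 413.0 = 570.30 MPa

570 MPa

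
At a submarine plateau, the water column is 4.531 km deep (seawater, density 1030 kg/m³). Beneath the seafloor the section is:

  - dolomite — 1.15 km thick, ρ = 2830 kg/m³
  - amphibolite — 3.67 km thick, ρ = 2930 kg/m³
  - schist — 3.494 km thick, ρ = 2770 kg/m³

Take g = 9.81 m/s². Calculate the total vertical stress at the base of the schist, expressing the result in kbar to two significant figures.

seawater: 1030 kg/m³ × 9.81 m/s² × 4531 m = 4.578×10^7 Pa = 0.4578 kbar
dolomite: 2830 kg/m³ × 9.81 m/s² × 1150 m = 3.193×10^7 Pa = 0.3193 kbar
amphibolite: 2930 kg/m³ × 9.81 m/s² × 3670 m = 1.055×10^8 Pa = 1.055 kbar
schist: 2770 kg/m³ × 9.81 m/s² × 3494 m = 9.494×10^7 Pa = 0.9494 kbar
Total = 0.4578 + 0.3193 + 1.055 + 0.9494 = 2.7814 kbar

2.8 kbar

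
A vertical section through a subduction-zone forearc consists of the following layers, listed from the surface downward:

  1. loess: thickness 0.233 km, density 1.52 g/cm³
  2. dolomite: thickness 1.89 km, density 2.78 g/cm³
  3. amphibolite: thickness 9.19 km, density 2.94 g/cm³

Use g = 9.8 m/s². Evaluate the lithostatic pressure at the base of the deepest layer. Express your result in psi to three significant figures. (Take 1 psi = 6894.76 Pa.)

loess: 1520 kg/m³ × 9.8 m/s² × 233 m = 3.471×10^6 Pa = 503.4 psi
dolomite: 2780 kg/m³ × 9.8 m/s² × 1890 m = 5.149×10^7 Pa = 7468 psi
amphibolite: 2940 kg/m³ × 9.8 m/s² × 9190 m = 2.648×10^8 Pa = 38403 psi
Total = 503.4 + 7468 + 38403 = 46375 psi

46400 psi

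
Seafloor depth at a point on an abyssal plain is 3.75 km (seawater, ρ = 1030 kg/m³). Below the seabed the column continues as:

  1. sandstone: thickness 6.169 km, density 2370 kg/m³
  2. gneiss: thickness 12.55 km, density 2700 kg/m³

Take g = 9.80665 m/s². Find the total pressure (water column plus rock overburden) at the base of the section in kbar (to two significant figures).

5.1 kbar

seawater: 1030 kg/m³ × 9.80665 m/s² × 3750 m = 3.788×10^7 Pa = 0.3788 kbar
sandstone: 2370 kg/m³ × 9.80665 m/s² × 6169 m = 1.434×10^8 Pa = 1.434 kbar
gneiss: 2700 kg/m³ × 9.80665 m/s² × 12550 m = 3.323×10^8 Pa = 3.323 kbar
Total = 0.3788 + 1.434 + 3.323 = 5.1355 kbar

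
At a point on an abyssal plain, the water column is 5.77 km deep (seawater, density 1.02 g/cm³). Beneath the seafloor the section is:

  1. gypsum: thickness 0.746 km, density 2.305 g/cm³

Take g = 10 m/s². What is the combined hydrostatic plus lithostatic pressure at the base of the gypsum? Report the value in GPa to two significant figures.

seawater: 1020 kg/m³ × 10 m/s² × 5770 m = 5.885×10^7 Pa = 0.05885 GPa
gypsum: 2305 kg/m³ × 10 m/s² × 746 m = 1.720×10^7 Pa = 0.01720 GPa
Total = 0.05885 + 0.01720 = 0.076049 GPa

0.076 GPa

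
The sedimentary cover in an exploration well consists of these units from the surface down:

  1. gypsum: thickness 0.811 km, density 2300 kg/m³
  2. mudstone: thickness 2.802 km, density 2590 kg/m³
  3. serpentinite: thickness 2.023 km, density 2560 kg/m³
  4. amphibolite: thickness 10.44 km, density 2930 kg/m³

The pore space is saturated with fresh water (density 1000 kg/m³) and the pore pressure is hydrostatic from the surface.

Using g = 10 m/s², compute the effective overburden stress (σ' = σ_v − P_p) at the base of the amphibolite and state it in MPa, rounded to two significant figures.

290 MPa

Overburden (lithostatic) stress σ_v:
gypsum: 2300 kg/m³ × 10 m/s² × 811 m = 1.865×10^7 Pa = 18.65 MPa
mudstone: 2590 kg/m³ × 10 m/s² × 2802 m = 7.257×10^7 Pa = 72.57 MPa
serpentinite: 2560 kg/m³ × 10 m/s² × 2023 m = 5.179×10^7 Pa = 51.79 MPa
amphibolite: 2930 kg/m³ × 10 m/s² × 10440 m = 3.059×10^8 Pa = 305.9 MPa
Total = 18.65 + 72.57 + 51.79 + 305.9 = 448.91 MPa
Pore pressure P_p = 1000 kg/m³ × 10 m/s² × 16076 m = 1.608×10^8 Pa = 160.8 MPa
Effective stress σ' = σ_v − P_p = 448.9 − 160.8 = 288.15 MPa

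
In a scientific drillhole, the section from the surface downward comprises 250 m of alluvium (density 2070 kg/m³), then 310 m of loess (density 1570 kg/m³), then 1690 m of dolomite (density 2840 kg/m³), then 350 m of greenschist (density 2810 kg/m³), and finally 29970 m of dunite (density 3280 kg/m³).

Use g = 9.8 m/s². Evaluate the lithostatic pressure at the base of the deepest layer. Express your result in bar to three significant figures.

alluvium: 2070 kg/m³ × 9.8 m/s² × 250 m = 5.072×10^6 Pa = 50.72 bar
loess: 1570 kg/m³ × 9.8 m/s² × 310 m = 4.770×10^6 Pa = 47.70 bar
dolomite: 2840 kg/m³ × 9.8 m/s² × 1690 m = 4.704×10^7 Pa = 470.4 bar
greenschist: 2810 kg/m³ × 9.8 m/s² × 350 m = 9.638×10^6 Pa = 96.38 bar
dunite: 3280 kg/m³ × 9.8 m/s² × 29970 m = 9.634×10^8 Pa = 9634 bar
Total = 50.72 + 47.70 + 470.4 + 96.38 + 9634 = 10299 bar

10300 bar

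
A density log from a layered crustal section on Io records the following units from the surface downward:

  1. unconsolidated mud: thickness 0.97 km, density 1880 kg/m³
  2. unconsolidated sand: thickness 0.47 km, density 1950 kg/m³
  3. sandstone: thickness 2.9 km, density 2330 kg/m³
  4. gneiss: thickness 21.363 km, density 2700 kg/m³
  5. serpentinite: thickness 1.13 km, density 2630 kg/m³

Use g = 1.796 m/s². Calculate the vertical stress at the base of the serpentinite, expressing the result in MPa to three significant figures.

unconsolidated mud: 1880 kg/m³ × 1.796 m/s² × 970 m = 3.275×10^6 Pa = 3.275 MPa
unconsolidated sand: 1950 kg/m³ × 1.796 m/s² × 470 m = 1.646×10^6 Pa = 1.646 MPa
sandstone: 2330 kg/m³ × 1.796 m/s² × 2900 m = 1.214×10^7 Pa = 12.14 MPa
gneiss: 2700 kg/m³ × 1.796 m/s² × 21363 m = 1.036×10^8 Pa = 103.6 MPa
serpentinite: 2630 kg/m³ × 1.796 m/s² × 1130 m = 5.338×10^6 Pa = 5.338 MPa
Total = 3.275 + 1.646 + 12.14 + 103.6 + 5.338 = 125.99 MPa

126 MPa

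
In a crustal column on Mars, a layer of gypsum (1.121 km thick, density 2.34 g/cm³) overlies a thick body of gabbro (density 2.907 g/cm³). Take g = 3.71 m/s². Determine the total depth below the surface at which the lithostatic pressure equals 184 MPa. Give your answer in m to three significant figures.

Pressure at base of upper layers: 2340×3.71×1121 = 9.732×10^6 Pa = 9.732 MPa
Remaining pressure to be supplied by gabbro: 1.840×10^8 − 9.732×10^6 = 1.743×10^8 Pa
Additional depth in gabbro = 1.743×10^8 Pa / (2907 kg/m³ × 3.71 m/s²) = 16158 m
Total depth = 1121 m + 16158 m = 17279 m

17300 m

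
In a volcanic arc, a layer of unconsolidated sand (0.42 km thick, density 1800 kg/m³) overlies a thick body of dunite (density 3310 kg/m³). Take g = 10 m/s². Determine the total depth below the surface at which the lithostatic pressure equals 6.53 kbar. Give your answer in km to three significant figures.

Pressure at base of upper layers: 1800×10×420 = 7.560×10^6 Pa = 0.07560 kbar
Remaining pressure to be supplied by dunite: 6.530×10^8 − 7.560×10^6 = 6.454×10^8 Pa
Additional depth in dunite = 6.454×10^8 Pa / (3310 kg/m³ × 10 m/s²) = 19500 m
Total depth = 420 m + 19500 m = 19920 m
= 19.920 km

19.9 km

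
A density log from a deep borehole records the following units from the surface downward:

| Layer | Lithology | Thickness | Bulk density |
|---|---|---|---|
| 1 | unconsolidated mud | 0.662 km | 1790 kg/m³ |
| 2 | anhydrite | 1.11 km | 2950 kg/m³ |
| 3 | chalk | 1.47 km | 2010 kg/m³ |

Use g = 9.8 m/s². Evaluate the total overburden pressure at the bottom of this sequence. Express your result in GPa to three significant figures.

unconsolidated mud: 1790 kg/m³ × 9.8 m/s² × 662 m = 1.161×10^7 Pa = 0.01161 GPa
anhydrite: 2950 kg/m³ × 9.8 m/s² × 1110 m = 3.209×10^7 Pa = 0.03209 GPa
chalk: 2010 kg/m³ × 9.8 m/s² × 1470 m = 2.896×10^7 Pa = 0.02896 GPa
Total = 0.01161 + 0.03209 + 0.02896 = 0.072659 GPa

0.0727 GPa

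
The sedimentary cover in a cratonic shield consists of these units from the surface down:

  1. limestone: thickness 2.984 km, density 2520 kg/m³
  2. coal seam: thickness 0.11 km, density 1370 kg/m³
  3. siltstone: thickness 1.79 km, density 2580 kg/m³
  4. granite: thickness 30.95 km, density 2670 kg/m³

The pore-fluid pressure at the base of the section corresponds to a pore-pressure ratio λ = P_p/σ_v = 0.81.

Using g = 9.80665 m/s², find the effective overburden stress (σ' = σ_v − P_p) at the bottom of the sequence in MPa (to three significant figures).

Overburden (lithostatic) stress σ_v:
limestone: 2520 kg/m³ × 9.80665 m/s² × 2984 m = 7.374×10^7 Pa = 73.74 MPa
coal seam: 1370 kg/m³ × 9.80665 m/s² × 110 m = 1.478×10^6 Pa = 1.478 MPa
siltstone: 2580 kg/m³ × 9.80665 m/s² × 1790 m = 4.529×10^7 Pa = 45.29 MPa
granite: 2670 kg/m³ × 9.80665 m/s² × 30950 m = 8.104×10^8 Pa = 810.4 MPa
Total = 73.74 + 1.478 + 45.29 + 810.4 = 930.90 MPa
Pore pressure P_p = λ·σ_v = 0.81 × 930.9 MPa = 754.0 MPa
Effective stress σ' = σ_v − P_p = 930.9 − 754.0 = 176.87 MPa

177 MPa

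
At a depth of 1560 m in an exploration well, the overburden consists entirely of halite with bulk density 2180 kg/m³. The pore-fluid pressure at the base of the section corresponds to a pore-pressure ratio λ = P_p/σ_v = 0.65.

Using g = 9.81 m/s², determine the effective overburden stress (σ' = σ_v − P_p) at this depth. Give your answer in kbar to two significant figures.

Overburden (lithostatic) stress σ_v:
halite: 2180 kg/m³ × 9.81 m/s² × 1560 m = 3.336×10^7 Pa = 33.36 MPa
Pore pressure P_p = λ·σ_v = 0.65 × 33.36 MPa = 21.69 MPa
Effective stress σ' = σ_v − P_p = 33.36 − 21.69 = 11.677 MPa = 0.11677 kbar

0.12 kbar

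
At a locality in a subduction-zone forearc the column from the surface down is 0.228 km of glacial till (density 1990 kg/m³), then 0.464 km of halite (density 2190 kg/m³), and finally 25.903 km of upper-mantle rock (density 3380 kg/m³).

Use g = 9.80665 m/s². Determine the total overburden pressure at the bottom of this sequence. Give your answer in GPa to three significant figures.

glacial till: 1990 kg/m³ × 9.80665 m/s² × 228 m = 4.449×10^6 Pa = 4.449×10^-3 GPa
halite: 2190 kg/m³ × 9.80665 m/s² × 464 m = 9.965×10^6 Pa = 9.965×10^-3 GPa
upper-mantle rock: 3380 kg/m³ × 9.80665 m/s² × 25903 m = 8.586×10^8 Pa = 0.8586 GPa
Total = 4.449×10^-3 + 9.965×10^-3 + 0.8586 = 0.87301 GPa

0.873 GPa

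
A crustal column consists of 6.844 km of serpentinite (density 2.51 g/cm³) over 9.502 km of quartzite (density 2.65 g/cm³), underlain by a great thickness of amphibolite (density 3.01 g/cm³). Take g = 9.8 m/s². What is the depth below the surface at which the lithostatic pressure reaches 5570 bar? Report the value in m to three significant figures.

Pressure at base of upper layers: 2510×9.8×6844 + 2650×9.8×9502 = 4.151×10^8 Pa = 4151 bar
Remaining pressure to be supplied by amphibolite: 5.570×10^8 − 4.151×10^8 = 1.419×10^8 Pa
Additional depth in amphibolite = 1.419×10^8 Pa / (3010 kg/m³ × 9.8 m/s²) = 4810.0 m
Total depth = 16346 m + 4810.0 m = 21156 m

21200 m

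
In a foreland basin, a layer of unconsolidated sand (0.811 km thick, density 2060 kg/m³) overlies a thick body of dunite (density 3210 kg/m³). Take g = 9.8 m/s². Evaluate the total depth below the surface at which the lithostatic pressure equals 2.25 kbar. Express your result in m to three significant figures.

Pressure at base of upper layers: 2060×9.8×811 = 1.637×10^7 Pa = 0.1637 kbar
Remaining pressure to be supplied by dunite: 2.250×10^8 − 1.637×10^7 = 2.086×10^8 Pa
Additional depth in dunite = 2.086×10^8 Pa / (3210 kg/m³ × 9.8 m/s²) = 6631.9 m
Total depth = 811 m + 6631.9 m = 7442.9 m

7440 m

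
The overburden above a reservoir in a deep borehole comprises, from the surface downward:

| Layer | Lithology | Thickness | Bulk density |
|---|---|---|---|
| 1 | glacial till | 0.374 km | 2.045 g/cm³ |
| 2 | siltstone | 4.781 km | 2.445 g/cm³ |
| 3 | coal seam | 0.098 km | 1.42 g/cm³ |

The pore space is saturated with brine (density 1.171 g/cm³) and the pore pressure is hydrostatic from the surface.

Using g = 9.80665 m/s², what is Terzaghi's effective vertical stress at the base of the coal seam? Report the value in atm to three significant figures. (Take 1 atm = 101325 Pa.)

Overburden (lithostatic) stress σ_v:
glacial till: 2045 kg/m³ × 9.80665 m/s² × 374 m = 7.500×10^6 Pa = 7.500 MPa
siltstone: 2445 kg/m³ × 9.80665 m/s² × 4781 m = 1.146×10^8 Pa = 114.6 MPa
coal seam: 1420 kg/m³ × 9.80665 m/s² × 98 m = 1.365×10^6 Pa = 1.365 MPa
Total = 7.500 + 114.6 + 1.365 = 123.50 MPa
Pore pressure P_p = 1171 kg/m³ × 9.80665 m/s² × 5253 m = 6.032×10^7 Pa = 60.32 MPa
Effective stress σ' = σ_v − P_p = 123.5 − 60.32 = 63.177 MPa = 623.51 atm

624 atm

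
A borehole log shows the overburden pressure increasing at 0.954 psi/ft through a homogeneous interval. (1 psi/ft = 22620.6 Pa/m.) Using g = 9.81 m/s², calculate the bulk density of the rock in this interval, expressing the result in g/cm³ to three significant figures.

ρ = (dP/dz)/g = 0.954 psi/ft / 9.81 m/s² = 21580 Pa/m / 9.81 m/s² = 2199.8 kg/m³
= 2.200 g/cm³

2.20 g/cm³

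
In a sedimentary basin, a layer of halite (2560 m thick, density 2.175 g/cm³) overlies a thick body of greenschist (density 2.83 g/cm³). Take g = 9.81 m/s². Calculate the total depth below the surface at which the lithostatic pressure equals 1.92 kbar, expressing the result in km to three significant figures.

Pressure at base of upper layers: 2175×9.81×2560 = 5.462×10^7 Pa = 0.5462 kbar
Remaining pressure to be supplied by greenschist: 1.920×10^8 − 5.462×10^7 = 1.374×10^8 Pa
Additional depth in greenschist = 1.374×10^8 Pa / (2830 kg/m³ × 9.81 m/s²) = 4948.4 m
Total depth = 2560 m + 4948.4 m = 7508.4 m
= 7.5084 km

7.51 km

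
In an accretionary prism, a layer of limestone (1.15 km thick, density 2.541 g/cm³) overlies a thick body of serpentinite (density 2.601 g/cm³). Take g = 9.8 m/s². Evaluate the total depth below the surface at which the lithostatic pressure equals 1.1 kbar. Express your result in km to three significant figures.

4.34 km

Pressure at base of upper layers: 2541×9.8×1150 = 2.864×10^7 Pa = 0.2864 kbar
Remaining pressure to be supplied by serpentinite: 1.100×10^8 − 2.864×10^7 = 8.136×10^7 Pa
Additional depth in serpentinite = 8.136×10^7 Pa / (2601 kg/m³ × 9.8 m/s²) = 3192.0 m
Total depth = 1150 m + 3192.0 m = 4342.0 m
= 4.3420 km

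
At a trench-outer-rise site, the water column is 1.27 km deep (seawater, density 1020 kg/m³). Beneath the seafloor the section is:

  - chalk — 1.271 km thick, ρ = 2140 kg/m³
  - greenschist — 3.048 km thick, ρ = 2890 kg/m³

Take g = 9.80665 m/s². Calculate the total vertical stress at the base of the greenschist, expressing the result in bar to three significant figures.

seawater: 1020 kg/m³ × 9.80665 m/s² × 1270 m = 1.270×10^7 Pa = 127.0 bar
chalk: 2140 kg/m³ × 9.80665 m/s² × 1271 m = 2.667×10^7 Pa = 266.7 bar
greenschist: 2890 kg/m³ × 9.80665 m/s² × 3048 m = 8.638×10^7 Pa = 863.8 bar
Total = 127.0 + 266.7 + 863.8 = 1257.6 bar

1260 bar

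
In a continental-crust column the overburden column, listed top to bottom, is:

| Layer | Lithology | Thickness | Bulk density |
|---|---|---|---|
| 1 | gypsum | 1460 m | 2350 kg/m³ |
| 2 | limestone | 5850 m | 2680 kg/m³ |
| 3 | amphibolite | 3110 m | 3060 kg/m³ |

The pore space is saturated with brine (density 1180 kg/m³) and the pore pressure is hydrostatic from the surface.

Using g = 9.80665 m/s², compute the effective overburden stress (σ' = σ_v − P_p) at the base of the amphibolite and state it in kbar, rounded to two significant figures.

Overburden (lithostatic) stress σ_v:
gypsum: 2350 kg/m³ × 9.80665 m/s² × 1460 m = 3.365×10^7 Pa = 33.65 MPa
limestone: 2680 kg/m³ × 9.80665 m/s² × 5850 m = 1.537×10^8 Pa = 153.7 MPa
amphibolite: 3060 kg/m³ × 9.80665 m/s² × 3110 m = 9.333×10^7 Pa = 93.33 MPa
Total = 33.65 + 153.7 + 93.33 = 280.72 MPa
Pore pressure P_p = 1180 kg/m³ × 9.80665 m/s² × 10420 m = 1.206×10^8 Pa = 120.6 MPa
Effective stress σ' = σ_v − P_p = 280.7 − 120.6 = 160.14 MPa = 1.6014 kbar

1.6 kbar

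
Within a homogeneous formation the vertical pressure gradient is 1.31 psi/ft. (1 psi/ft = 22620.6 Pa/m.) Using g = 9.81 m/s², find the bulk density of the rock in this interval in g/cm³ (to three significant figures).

3.02 g/cm³

ρ = (dP/dz)/g = 1.31 psi/ft / 9.81 m/s² = 29633 Pa/m / 9.81 m/s² = 3020.7 kg/m³
= 3.021 g/cm³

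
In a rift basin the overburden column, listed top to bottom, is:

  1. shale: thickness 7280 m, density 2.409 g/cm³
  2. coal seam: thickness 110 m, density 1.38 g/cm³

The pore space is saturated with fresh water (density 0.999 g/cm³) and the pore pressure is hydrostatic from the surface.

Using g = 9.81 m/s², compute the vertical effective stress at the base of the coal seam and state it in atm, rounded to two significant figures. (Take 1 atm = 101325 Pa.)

Overburden (lithostatic) stress σ_v:
shale: 2409 kg/m³ × 9.81 m/s² × 7280 m = 1.720×10^8 Pa = 172.0 MPa
coal seam: 1380 kg/m³ × 9.81 m/s² × 110 m = 1.489×10^6 Pa = 1.489 MPa
Total = 172.0 + 1.489 = 173.53 MPa
Pore pressure P_p = 999 kg/m³ × 9.81 m/s² × 7390 m = 7.242×10^7 Pa = 72.42 MPa
Effective stress σ' = σ_v − P_p = 173.5 − 72.42 = 101.11 MPa = 997.87 atm

1000 atm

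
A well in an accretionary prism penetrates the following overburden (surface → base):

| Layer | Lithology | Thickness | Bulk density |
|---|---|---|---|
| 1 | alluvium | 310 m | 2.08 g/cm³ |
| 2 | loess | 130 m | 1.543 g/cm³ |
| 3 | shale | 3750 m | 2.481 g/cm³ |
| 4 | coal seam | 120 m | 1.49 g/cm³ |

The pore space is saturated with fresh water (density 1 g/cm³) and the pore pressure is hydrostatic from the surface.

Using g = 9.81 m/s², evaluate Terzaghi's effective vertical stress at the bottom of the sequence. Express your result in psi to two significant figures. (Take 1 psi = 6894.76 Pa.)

Overburden (lithostatic) stress σ_v:
alluvium: 2080 kg/m³ × 9.81 m/s² × 310 m = 6.325×10^6 Pa = 6.325 MPa
loess: 1543 kg/m³ × 9.81 m/s² × 130 m = 1.968×10^6 Pa = 1.968 MPa
shale: 2481 kg/m³ × 9.81 m/s² × 3750 m = 9.127×10^7 Pa = 91.27 MPa
coal seam: 1490 kg/m³ × 9.81 m/s² × 120 m = 1.754×10^6 Pa = 1.754 MPa
Total = 6.325 + 1.968 + 91.27 + 1.754 = 101.32 MPa
Pore pressure P_p = 1000 kg/m³ × 9.81 m/s² × 4310 m = 4.228×10^7 Pa = 42.28 MPa
Effective stress σ' = σ_v − P_p = 101.3 − 42.28 = 59.036 MPa = 8562.4 psi

8600 psi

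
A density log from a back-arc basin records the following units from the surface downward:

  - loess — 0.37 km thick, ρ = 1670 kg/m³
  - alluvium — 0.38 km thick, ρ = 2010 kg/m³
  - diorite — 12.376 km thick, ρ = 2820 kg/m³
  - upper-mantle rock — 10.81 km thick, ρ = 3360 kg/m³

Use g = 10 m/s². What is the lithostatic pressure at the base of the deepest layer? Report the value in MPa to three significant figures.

loess: 1670 kg/m³ × 10 m/s² × 370 m = 6.179×10^6 Pa = 6.179 MPa
alluvium: 2010 kg/m³ × 10 m/s² × 380 m = 7.638×10^6 Pa = 7.638 MPa
diorite: 2820 kg/m³ × 10 m/s² × 12376 m = 3.490×10^8 Pa = 349.0 MPa
upper-mantle rock: 3360 kg/m³ × 10 m/s² × 10810 m = 3.632×10^8 Pa = 363.2 MPa
Total = 6.179 + 7.638 + 349.0 + 363.2 = 726.04 MPa

726 MPa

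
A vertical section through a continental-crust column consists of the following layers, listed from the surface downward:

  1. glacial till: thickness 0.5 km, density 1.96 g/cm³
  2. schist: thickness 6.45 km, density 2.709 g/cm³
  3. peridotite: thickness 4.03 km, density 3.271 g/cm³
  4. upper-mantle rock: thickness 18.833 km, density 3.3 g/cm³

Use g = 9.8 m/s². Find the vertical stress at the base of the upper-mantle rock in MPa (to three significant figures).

glacial till: 1960 kg/m³ × 9.8 m/s² × 500 m = 9.604×10^6 Pa = 9.604 MPa
schist: 2709 kg/m³ × 9.8 m/s² × 6450 m = 1.712×10^8 Pa = 171.2 MPa
peridotite: 3271 kg/m³ × 9.8 m/s² × 4030 m = 1.292×10^8 Pa = 129.2 MPa
upper-mantle rock: 3300 kg/m³ × 9.8 m/s² × 18833 m = 6.091×10^8 Pa = 609.1 MPa
Total = 9.604 + 171.2 + 129.2 + 609.1 = 919.08 MPa

919 MPa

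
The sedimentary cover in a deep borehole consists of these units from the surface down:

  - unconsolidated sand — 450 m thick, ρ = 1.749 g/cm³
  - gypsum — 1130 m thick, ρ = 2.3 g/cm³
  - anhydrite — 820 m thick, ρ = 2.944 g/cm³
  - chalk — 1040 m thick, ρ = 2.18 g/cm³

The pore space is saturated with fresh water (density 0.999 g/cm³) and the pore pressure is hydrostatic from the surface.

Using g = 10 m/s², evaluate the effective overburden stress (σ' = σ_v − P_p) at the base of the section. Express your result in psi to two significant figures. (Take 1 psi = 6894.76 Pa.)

Overburden (lithostatic) stress σ_v:
unconsolidated sand: 1749 kg/m³ × 10 m/s² × 450 m = 7.870×10^6 Pa = 7.870 MPa
gypsum: 2300 kg/m³ × 10 m/s² × 1130 m = 2.599×10^7 Pa = 25.99 MPa
anhydrite: 2944 kg/m³ × 10 m/s² × 820 m = 2.414×10^7 Pa = 24.14 MPa
chalk: 2180 kg/m³ × 10 m/s² × 1040 m = 2.267×10^7 Pa = 22.67 MPa
Total = 7.870 + 25.99 + 24.14 + 22.67 = 80.673 MPa
Pore pressure P_p = 999 kg/m³ × 10 m/s² × 3440 m = 3.437×10^7 Pa = 34.37 MPa
Effective stress σ' = σ_v − P_p = 80.67 − 34.37 = 46.308 MPa = 6716.4 psi

6700 psi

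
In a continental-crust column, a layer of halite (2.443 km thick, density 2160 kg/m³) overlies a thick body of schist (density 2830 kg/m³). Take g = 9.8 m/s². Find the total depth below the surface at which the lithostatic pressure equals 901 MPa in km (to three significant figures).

33.1 km

Pressure at base of upper layers: 2160×9.8×2443 = 5.171×10^7 Pa = 51.71 MPa
Remaining pressure to be supplied by schist: 9.010×10^8 − 5.171×10^7 = 8.493×10^8 Pa
Additional depth in schist = 8.493×10^8 Pa / (2830 kg/m³ × 9.8 m/s²) = 30623 m
Total depth = 2443 m + 30623 m = 33066 m
= 33.066 km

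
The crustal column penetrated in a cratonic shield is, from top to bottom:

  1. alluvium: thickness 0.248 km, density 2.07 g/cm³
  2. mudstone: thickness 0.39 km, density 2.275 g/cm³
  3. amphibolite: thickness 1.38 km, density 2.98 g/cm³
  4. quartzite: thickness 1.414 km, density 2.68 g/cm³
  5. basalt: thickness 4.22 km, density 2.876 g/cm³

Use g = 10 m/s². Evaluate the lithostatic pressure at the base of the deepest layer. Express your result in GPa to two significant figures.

0.21 GPa

alluvium: 2070 kg/m³ × 10 m/s² × 248 m = 5.134×10^6 Pa = 5.134×10^-3 GPa
mudstone: 2275 kg/m³ × 10 m/s² × 390 m = 8.873×10^6 Pa = 8.873×10^-3 GPa
amphibolite: 2980 kg/m³ × 10 m/s² × 1380 m = 4.112×10^7 Pa = 0.04112 GPa
quartzite: 2680 kg/m³ × 10 m/s² × 1414 m = 3.790×10^7 Pa = 0.03790 GPa
basalt: 2876 kg/m³ × 10 m/s² × 4220 m = 1.214×10^8 Pa = 0.1214 GPa
Total = 5.134×10^-3 + 8.873×10^-3 + 0.04112 + 0.03790 + 0.1214 = 0.21439 GPa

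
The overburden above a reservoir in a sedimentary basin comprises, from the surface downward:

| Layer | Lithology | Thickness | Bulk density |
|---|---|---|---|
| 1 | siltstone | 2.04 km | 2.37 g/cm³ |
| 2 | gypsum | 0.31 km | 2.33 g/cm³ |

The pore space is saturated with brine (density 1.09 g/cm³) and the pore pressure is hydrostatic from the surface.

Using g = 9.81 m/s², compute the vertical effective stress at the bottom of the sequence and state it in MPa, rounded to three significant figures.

29.4 MPa

Overburden (lithostatic) stress σ_v:
siltstone: 2370 kg/m³ × 9.81 m/s² × 2040 m = 4.743×10^7 Pa = 47.43 MPa
gypsum: 2330 kg/m³ × 9.81 m/s² × 310 m = 7.086×10^6 Pa = 7.086 MPa
Total = 47.43 + 7.086 = 54.515 MPa
Pore pressure P_p = 1090 kg/m³ × 9.81 m/s² × 2350 m = 2.513×10^7 Pa = 25.13 MPa
Effective stress σ' = σ_v − P_p = 54.52 − 25.13 = 29.387 MPa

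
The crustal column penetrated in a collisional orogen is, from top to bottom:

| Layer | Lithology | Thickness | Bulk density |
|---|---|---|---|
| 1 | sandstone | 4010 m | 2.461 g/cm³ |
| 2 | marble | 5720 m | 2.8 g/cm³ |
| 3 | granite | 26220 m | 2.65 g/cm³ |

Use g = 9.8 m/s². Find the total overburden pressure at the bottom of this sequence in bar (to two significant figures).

9300 bar

sandstone: 2461 kg/m³ × 9.8 m/s² × 4010 m = 9.671×10^7 Pa = 967.1 bar
marble: 2800 kg/m³ × 9.8 m/s² × 5720 m = 1.570×10^8 Pa = 1570 bar
granite: 2650 kg/m³ × 9.8 m/s² × 26220 m = 6.809×10^8 Pa = 6809 bar
Total = 967.1 + 1570 + 6809 = 9346.0 bar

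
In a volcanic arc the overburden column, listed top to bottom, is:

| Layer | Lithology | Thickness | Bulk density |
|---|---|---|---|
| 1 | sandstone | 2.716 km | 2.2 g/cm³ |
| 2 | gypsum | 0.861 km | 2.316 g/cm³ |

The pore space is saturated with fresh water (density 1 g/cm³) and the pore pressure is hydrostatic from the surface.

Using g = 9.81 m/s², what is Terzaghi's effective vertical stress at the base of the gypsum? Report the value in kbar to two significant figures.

Overburden (lithostatic) stress σ_v:
sandstone: 2200 kg/m³ × 9.81 m/s² × 2716 m = 5.862×10^7 Pa = 58.62 MPa
gypsum: 2316 kg/m³ × 9.81 m/s² × 861 m = 1.956×10^7 Pa = 19.56 MPa
Total = 58.62 + 19.56 = 78.179 MPa
Pore pressure P_p = 1000 kg/m³ × 9.81 m/s² × 3577 m = 3.509×10^7 Pa = 35.09 MPa
Effective stress σ' = σ_v − P_p = 78.18 − 35.09 = 43.088 MPa = 0.43088 kbar

0.43 kbar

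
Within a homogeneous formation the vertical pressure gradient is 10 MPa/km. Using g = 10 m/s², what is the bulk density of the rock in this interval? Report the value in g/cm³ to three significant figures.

1.00 g/cm³

ρ = (dP/dz)/g = 10 MPa/km / 10 m/s² = 10000 Pa/m / 10 m/s² = 1000.0 kg/m³
= 1.000 g/cm³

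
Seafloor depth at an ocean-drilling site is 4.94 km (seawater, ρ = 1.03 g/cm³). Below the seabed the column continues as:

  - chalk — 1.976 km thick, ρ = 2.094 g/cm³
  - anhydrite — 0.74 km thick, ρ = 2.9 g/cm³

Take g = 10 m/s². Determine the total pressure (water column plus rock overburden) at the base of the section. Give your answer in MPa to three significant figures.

114 MPa

seawater: 1030 kg/m³ × 10 m/s² × 4940 m = 5.088×10^7 Pa = 50.88 MPa
chalk: 2094 kg/m³ × 10 m/s² × 1976 m = 4.138×10^7 Pa = 41.38 MPa
anhydrite: 2900 kg/m³ × 10 m/s² × 740 m = 2.146×10^7 Pa = 21.46 MPa
Total = 50.88 + 41.38 + 21.46 = 113.72 MPa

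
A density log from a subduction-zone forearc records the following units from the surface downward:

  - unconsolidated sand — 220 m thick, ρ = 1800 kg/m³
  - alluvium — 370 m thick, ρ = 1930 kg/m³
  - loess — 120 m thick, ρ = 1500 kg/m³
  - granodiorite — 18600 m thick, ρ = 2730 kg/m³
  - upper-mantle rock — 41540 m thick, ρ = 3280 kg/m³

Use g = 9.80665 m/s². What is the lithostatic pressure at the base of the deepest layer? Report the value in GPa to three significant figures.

1.85 GPa

unconsolidated sand: 1800 kg/m³ × 9.80665 m/s² × 220 m = 3.883×10^6 Pa = 3.883×10^-3 GPa
alluvium: 1930 kg/m³ × 9.80665 m/s² × 370 m = 7.003×10^6 Pa = 7.003×10^-3 GPa
loess: 1500 kg/m³ × 9.80665 m/s² × 120 m = 1.765×10^6 Pa = 1.765×10^-3 GPa
granodiorite: 2730 kg/m³ × 9.80665 m/s² × 18600 m = 4.980×10^8 Pa = 0.4980 GPa
upper-mantle rock: 3280 kg/m³ × 9.80665 m/s² × 41540 m = 1.336×10^9 Pa = 1.336 GPa
Total = 3.883×10^-3 + 7.003×10^-3 + 1.765×10^-3 + 0.4980 + 1.336 = 1.8468 GPa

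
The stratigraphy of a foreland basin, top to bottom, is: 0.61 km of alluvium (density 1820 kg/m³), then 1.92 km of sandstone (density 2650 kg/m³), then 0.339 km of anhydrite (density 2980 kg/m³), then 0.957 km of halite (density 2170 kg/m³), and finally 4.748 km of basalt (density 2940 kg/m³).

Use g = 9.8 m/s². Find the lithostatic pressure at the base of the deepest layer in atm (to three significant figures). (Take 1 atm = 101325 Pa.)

alluvium: 1820 kg/m³ × 9.8 m/s² × 610 m = 1.088×10^7 Pa = 107.4 atm
sandstone: 2650 kg/m³ × 9.8 m/s² × 1920 m = 4.986×10^7 Pa = 492.1 atm
anhydrite: 2980 kg/m³ × 9.8 m/s² × 339 m = 9.900×10^6 Pa = 97.71 atm
halite: 2170 kg/m³ × 9.8 m/s² × 957 m = 2.035×10^7 Pa = 200.9 atm
basalt: 2940 kg/m³ × 9.8 m/s² × 4748 m = 1.368×10^8 Pa = 1350 atm
Total = 107.4 + 492.1 + 97.71 + 200.9 + 1350 = 2248.1 atm

2250 atm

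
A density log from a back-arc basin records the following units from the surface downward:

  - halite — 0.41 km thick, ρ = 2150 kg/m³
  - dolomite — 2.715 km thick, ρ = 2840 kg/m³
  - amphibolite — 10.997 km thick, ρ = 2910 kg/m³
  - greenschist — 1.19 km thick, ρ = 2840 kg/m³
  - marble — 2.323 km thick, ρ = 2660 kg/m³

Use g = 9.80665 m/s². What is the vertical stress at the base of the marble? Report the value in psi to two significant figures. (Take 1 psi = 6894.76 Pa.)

halite: 2150 kg/m³ × 9.80665 m/s² × 410 m = 8.645×10^6 Pa = 1254 psi
dolomite: 2840 kg/m³ × 9.80665 m/s² × 2715 m = 7.562×10^7 Pa = 10967 psi
amphibolite: 2910 kg/m³ × 9.80665 m/s² × 10997 m = 3.138×10^8 Pa = 45517 psi
greenschist: 2840 kg/m³ × 9.80665 m/s² × 1190 m = 3.314×10^7 Pa = 4807 psi
marble: 2660 kg/m³ × 9.80665 m/s² × 2323 m = 6.060×10^7 Pa = 8789 psi
Total = 1254 + 10967 + 45517 + 4807 + 8789 = 71333 psi

71000 psi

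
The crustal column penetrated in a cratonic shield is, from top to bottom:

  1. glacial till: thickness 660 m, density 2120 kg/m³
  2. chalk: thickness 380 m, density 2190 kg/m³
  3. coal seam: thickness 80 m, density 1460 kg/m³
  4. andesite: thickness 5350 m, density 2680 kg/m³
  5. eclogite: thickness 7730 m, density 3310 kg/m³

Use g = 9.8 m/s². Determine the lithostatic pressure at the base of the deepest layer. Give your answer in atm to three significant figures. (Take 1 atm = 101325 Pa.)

glacial till: 2120 kg/m³ × 9.8 m/s² × 660 m = 1.371×10^7 Pa = 135.3 atm
chalk: 2190 kg/m³ × 9.8 m/s² × 380 m = 8.156×10^6 Pa = 80.49 atm
coal seam: 1460 kg/m³ × 9.8 m/s² × 80 m = 1.145×10^6 Pa = 11.30 atm
andesite: 2680 kg/m³ × 9.8 m/s² × 5350 m = 1.405×10^8 Pa = 1387 atm
eclogite: 3310 kg/m³ × 9.8 m/s² × 7730 m = 2.507×10^8 Pa = 2475 atm
Total = 135.3 + 80.49 + 11.30 + 1387 + 2475 = 4088.5 atm

4090 atm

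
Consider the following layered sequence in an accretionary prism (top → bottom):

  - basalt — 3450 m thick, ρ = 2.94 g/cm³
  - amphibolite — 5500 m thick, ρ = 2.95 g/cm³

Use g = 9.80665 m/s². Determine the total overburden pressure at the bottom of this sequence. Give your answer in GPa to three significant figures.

basalt: 2940 kg/m³ × 9.80665 m/s² × 3450 m = 9.947×10^7 Pa = 0.09947 GPa
amphibolite: 2950 kg/m³ × 9.80665 m/s² × 5500 m = 1.591×10^8 Pa = 0.1591 GPa
Total = 0.09947 + 0.1591 = 0.25858 GPa

0.259 GPa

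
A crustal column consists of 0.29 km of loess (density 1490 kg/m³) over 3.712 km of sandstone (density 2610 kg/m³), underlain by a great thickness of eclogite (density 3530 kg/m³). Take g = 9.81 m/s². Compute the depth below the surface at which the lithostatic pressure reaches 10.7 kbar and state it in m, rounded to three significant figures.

32000 m

Pressure at base of upper layers: 1490×9.81×290 + 2610×9.81×3712 = 9.928×10^7 Pa = 0.9928 kbar
Remaining pressure to be supplied by eclogite: 1.070×10^9 − 9.928×10^7 = 9.707×10^8 Pa
Additional depth in eclogite = 9.707×10^8 Pa / (3530 kg/m³ × 9.81 m/s²) = 28032 m
Total depth = 4002 m + 28032 m = 32034 m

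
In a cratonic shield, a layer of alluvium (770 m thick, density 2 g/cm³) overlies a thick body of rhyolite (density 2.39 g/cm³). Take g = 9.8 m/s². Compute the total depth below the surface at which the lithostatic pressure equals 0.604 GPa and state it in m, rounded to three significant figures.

25900 m

Pressure at base of upper layers: 2000×9.8×770 = 1.509×10^7 Pa = 0.01509 GPa
Remaining pressure to be supplied by rhyolite: 6.040×10^8 − 1.509×10^7 = 5.889×10^8 Pa
Additional depth in rhyolite = 5.889×10^8 Pa / (2390 kg/m³ × 9.8 m/s²) = 25143 m
Total depth = 770 m + 25143 m = 25913 m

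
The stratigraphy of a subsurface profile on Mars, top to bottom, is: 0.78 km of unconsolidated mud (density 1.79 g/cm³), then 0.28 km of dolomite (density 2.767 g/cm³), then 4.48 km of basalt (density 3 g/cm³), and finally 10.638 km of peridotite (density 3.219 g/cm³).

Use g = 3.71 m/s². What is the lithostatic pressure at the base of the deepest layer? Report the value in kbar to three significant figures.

unconsolidated mud: 1790 kg/m³ × 3.71 m/s² × 780 m = 5.180×10^6 Pa = 0.05180 kbar
dolomite: 2767 kg/m³ × 3.71 m/s² × 280 m = 2.874×10^6 Pa = 0.02874 kbar
basalt: 3000 kg/m³ × 3.71 m/s² × 4480 m = 4.986×10^7 Pa = 0.4986 kbar
peridotite: 3219 kg/m³ × 3.71 m/s² × 10638 m = 1.270×10^8 Pa = 1.270 kbar
Total = 0.05180 + 0.02874 + 0.4986 + 1.270 = 1.8496 kbar

1.85 kbar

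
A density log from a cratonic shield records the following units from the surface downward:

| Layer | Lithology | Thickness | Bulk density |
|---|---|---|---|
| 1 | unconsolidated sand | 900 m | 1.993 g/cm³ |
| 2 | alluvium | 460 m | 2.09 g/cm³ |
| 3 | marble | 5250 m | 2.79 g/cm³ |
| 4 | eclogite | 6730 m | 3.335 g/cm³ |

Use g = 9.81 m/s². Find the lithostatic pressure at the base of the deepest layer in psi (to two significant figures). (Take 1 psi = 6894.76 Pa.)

57000 psi

unconsolidated sand: 1993 kg/m³ × 9.81 m/s² × 900 m = 1.760×10^7 Pa = 2552 psi
alluvium: 2090 kg/m³ × 9.81 m/s² × 460 m = 9.431×10^6 Pa = 1368 psi
marble: 2790 kg/m³ × 9.81 m/s² × 5250 m = 1.437×10^8 Pa = 20841 psi
eclogite: 3335 kg/m³ × 9.81 m/s² × 6730 m = 2.202×10^8 Pa = 31935 psi
Total = 2552 + 1368 + 20841 + 31935 = 56695 psi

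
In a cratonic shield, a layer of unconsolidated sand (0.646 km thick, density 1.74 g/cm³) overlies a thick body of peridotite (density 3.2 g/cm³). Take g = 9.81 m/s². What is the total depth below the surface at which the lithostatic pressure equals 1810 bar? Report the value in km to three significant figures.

6.06 km

Pressure at base of upper layers: 1740×9.81×646 = 1.103×10^7 Pa = 110.3 bar
Remaining pressure to be supplied by peridotite: 1.810×10^8 − 1.103×10^7 = 1.700×10^8 Pa
Additional depth in peridotite = 1.700×10^8 Pa / (3200 kg/m³ × 9.81 m/s²) = 5414.5 m
Total depth = 646 m + 5414.5 m = 6060.5 m
= 6.0605 km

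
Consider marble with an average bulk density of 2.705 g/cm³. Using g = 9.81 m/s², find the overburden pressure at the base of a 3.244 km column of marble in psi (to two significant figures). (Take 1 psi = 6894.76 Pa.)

12000 psi

marble: 2705 kg/m³ × 9.81 m/s² × 3244 m = 8.608×10^7 Pa = 12485 psi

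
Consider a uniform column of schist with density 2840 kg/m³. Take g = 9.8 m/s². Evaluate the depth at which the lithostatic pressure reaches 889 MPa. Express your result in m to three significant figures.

31900 m

h = P/(ρg) = 889 MPa / (2840 kg/m³ × 9.8 m/s²) = 8.890×10^8 Pa / 27832 Pa/m = 31942 m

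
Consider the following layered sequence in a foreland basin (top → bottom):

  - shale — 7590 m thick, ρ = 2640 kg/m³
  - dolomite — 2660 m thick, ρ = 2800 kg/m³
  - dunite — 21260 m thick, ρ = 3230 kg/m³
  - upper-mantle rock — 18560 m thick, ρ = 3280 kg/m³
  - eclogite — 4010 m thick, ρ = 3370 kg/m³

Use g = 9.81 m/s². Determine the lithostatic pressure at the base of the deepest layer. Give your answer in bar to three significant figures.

shale: 2640 kg/m³ × 9.81 m/s² × 7590 m = 1.966×10^8 Pa = 1966 bar
dolomite: 2800 kg/m³ × 9.81 m/s² × 2660 m = 7.306×10^7 Pa = 730.6 bar
dunite: 3230 kg/m³ × 9.81 m/s² × 21260 m = 6.737×10^8 Pa = 6737 bar
upper-mantle rock: 3280 kg/m³ × 9.81 m/s² × 18560 m = 5.972×10^8 Pa = 5972 bar
eclogite: 3370 kg/m³ × 9.81 m/s² × 4010 m = 1.326×10^8 Pa = 1326 bar
Total = 1966 + 730.6 + 6737 + 5972 + 1326 = 16731 bar

16700 bar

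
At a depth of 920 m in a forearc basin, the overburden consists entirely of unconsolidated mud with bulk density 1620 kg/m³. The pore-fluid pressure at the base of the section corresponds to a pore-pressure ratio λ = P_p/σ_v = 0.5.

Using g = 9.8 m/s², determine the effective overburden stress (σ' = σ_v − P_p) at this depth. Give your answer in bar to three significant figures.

Overburden (lithostatic) stress σ_v:
unconsolidated mud: 1620 kg/m³ × 9.8 m/s² × 920 m = 1.461×10^7 Pa = 14.61 MPa
Pore pressure P_p = λ·σ_v = 0.5 × 14.61 MPa = 7.303 MPa
Effective stress σ' = σ_v − P_p = 14.61 − 7.303 = 7.3030 MPa = 73.030 bar

73.0 bar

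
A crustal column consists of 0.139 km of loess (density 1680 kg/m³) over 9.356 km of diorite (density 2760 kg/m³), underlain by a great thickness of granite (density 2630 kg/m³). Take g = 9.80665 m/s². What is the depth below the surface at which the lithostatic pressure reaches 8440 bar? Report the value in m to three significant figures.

Pressure at base of upper layers: 1680×9.80665×139 + 2760×9.80665×9356 = 2.555×10^8 Pa = 2555 bar
Remaining pressure to be supplied by granite: 8.440×10^8 − 2.555×10^8 = 5.885×10^8 Pa
Additional depth in granite = 5.885×10^8 Pa / (2630 kg/m³ × 9.80665 m/s²) = 22817 m
Total depth = 9495 m + 22817 m = 32312 m

32300 m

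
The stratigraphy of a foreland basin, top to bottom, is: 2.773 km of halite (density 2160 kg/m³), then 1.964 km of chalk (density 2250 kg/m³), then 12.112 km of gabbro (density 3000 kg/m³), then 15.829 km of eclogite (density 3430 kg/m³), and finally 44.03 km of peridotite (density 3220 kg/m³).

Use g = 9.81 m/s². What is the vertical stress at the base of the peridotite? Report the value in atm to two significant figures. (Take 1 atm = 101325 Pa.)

24000 atm

halite: 2160 kg/m³ × 9.81 m/s² × 2773 m = 5.876×10^7 Pa = 579.9 atm
chalk: 2250 kg/m³ × 9.81 m/s² × 1964 m = 4.335×10^7 Pa = 427.8 atm
gabbro: 3000 kg/m³ × 9.81 m/s² × 12112 m = 3.565×10^8 Pa = 3518 atm
eclogite: 3430 kg/m³ × 9.81 m/s² × 15829 m = 5.326×10^8 Pa = 5257 atm
peridotite: 3220 kg/m³ × 9.81 m/s² × 44030 m = 1.391×10^9 Pa = 13726 atm
Total = 579.9 + 427.8 + 3518 + 5257 + 13726 = 23509 atm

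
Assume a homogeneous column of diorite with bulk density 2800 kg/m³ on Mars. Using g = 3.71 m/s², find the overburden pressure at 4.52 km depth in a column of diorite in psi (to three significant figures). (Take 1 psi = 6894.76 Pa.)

diorite: 2800 kg/m³ × 3.71 m/s² × 4520 m = 4.695×10^7 Pa = 6810 psi

6810 psi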